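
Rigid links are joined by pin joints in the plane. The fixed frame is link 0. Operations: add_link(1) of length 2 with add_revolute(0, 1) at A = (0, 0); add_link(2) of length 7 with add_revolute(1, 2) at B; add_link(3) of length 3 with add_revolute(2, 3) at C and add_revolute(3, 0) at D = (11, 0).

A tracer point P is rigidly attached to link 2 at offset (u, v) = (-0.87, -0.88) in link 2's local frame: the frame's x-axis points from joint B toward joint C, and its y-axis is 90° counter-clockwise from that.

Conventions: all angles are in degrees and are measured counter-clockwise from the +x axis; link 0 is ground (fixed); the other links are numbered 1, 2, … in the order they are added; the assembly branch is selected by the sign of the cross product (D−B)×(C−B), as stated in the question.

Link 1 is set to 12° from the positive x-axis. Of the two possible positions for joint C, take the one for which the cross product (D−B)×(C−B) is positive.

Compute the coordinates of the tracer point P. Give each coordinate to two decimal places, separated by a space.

A=(0,0), D=(11.00,0)
B = A + 2.00·(cos12°, sin12°) = (1.9563, 0.4158)
|BD| = 9.0533
circle(B,7.00) ∩ circle(D,3.00): a=6.7358, h=1.9051
  candidates: C₊=(8.7725,2.0095) cross=17.247; C₋=(8.5975,-1.7966) cross=-17.247
  branch + wants cross > 0 → take C=(8.7725,2.0095) (cross=17.247)
ex = (C−B)/|BC| = (0.9737,0.2277); ey = (-0.2277,0.9737)
P = B + -0.87·ex + -0.88·ey = (1.3095,-0.6391)

1.31 -0.64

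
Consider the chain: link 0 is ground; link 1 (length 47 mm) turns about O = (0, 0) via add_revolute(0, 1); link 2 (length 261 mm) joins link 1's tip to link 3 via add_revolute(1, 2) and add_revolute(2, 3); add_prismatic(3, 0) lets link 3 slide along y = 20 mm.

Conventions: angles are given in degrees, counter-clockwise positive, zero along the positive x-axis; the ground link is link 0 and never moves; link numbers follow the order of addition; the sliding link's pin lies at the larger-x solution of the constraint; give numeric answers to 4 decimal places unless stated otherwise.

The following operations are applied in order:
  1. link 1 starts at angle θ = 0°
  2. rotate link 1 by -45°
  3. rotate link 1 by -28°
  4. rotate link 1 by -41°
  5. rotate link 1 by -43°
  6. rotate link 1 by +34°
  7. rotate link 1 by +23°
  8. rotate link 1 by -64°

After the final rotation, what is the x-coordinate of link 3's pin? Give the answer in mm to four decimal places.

geometry: r = 47 mm, L = 261 mm, e = 20 mm; θ starts at 0°
rotate link 1 by -45°: θ ← 0° -45° = -45°
rotate link 1 by -28°: θ ← -45° -28° = -73°
rotate link 1 by -41°: θ ← -73° -41° = -114°
rotate link 1 by -43°: θ ← -114° -43° = -157°
rotate link 1 by +34°: θ ← -157° +34° = -123°
rotate link 1 by +23°: θ ← -123° +23° = -100°
rotate link 1 by -64°: θ ← -100° -64° = -164°
crank pin P = (r cos θ, r sin θ) = (-45.179300, -12.954956)
h = r sin θ − e = -12.954956 − 20 = -32.954956
x = r cos θ + √(L² − h²) = -45.179300 + 258.911125 = 213.731826

213.7318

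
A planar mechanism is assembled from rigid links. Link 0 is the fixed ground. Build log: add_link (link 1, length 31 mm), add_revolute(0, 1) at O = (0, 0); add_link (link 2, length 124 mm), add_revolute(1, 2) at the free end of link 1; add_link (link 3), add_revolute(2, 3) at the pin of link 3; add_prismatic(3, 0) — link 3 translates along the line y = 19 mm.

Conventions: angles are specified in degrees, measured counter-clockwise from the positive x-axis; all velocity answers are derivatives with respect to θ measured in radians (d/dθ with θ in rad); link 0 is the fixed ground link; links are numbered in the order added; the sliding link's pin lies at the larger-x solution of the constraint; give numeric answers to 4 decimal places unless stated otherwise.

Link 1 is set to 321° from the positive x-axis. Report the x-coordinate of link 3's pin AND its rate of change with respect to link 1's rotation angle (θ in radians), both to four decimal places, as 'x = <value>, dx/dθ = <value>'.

geometry: r = 31 mm, L = 124 mm, e = 19 mm
crank pin P = (r cos θ, r sin θ) = (24.091525, -19.508932)
h = r sin θ − e = -19.508932 − 19 = -38.508932
x = r cos θ + √(L² − h²) = 24.091525 + 117.868835 = 141.960359
dx/dθ = −r sin θ − h·r cos θ/√(L² − h²) (θ in radians; h = -38.508932) = 27.379875

x = 141.9604, dx/dθ = 27.3799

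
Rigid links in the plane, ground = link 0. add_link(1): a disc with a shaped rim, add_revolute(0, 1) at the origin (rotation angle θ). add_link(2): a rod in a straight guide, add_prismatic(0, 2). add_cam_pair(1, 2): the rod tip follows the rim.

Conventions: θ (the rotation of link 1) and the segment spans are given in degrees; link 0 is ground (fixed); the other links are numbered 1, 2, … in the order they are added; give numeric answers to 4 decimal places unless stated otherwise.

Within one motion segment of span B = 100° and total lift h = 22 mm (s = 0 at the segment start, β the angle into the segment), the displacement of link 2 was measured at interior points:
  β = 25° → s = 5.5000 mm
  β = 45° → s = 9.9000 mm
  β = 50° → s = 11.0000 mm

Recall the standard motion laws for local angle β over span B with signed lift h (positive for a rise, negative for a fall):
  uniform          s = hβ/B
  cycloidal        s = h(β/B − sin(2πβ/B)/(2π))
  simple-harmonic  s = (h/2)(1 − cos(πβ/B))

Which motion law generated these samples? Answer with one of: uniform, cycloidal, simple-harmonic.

candidates at β/B = r: uniform s = h·r (linear in β); cycloidal s = h·(r − sin(2πr)/(2π)); simple-harmonic s = (h/2)(1 − cos(πr))
β=25°: printed 5.5000 | uniform 5.5000, cycloidal 1.9986, simple-harmonic 3.2218
β=45°: printed 9.9000 | uniform 9.9000, cycloidal 8.8180, simple-harmonic 9.2792
β=50°: printed 11.0000 | uniform 11.0000, cycloidal 11.0000, simple-harmonic 11.0000
only one law matches every sample → uniform

uniform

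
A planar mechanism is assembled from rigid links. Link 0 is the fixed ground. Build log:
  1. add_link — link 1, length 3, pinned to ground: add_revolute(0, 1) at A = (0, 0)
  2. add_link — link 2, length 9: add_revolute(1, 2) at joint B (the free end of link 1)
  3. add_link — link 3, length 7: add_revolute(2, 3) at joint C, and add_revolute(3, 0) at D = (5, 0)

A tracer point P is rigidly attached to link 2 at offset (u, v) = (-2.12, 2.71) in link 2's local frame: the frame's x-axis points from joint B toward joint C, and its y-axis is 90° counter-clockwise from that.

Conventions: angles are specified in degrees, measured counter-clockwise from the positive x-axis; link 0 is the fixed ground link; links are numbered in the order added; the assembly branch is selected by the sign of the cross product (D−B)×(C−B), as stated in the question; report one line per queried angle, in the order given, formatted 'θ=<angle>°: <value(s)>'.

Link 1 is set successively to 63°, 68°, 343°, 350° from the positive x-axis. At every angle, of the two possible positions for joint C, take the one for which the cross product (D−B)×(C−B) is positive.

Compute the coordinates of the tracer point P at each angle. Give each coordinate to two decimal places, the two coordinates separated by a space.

A=(0,0), D=(5.00,0)
θ=63°: B = A + 3.00·(cos63°, sin63°) = (1.3620, 2.6730)
θ=63°: |BD| = 4.5145
θ=63°: circle(B,9.00) ∩ circle(D,7.00): a=5.8014, h=6.8807
θ=63°:   candidates: C₊=(10.1112,4.7829) cross=31.063; C₋=(1.9630,-6.3069) cross=-31.063
θ=63°:   branch + wants cross > 0 → take C=(10.1112,4.7829) (cross=31.063)
θ=63°: ex = (C−B)/|BC| = (0.9721,0.2344); ey = (-0.2344,0.9721)
θ=63°: P = B + -2.12·ex + 2.71·ey = (-1.3343,4.8105)
θ=68°: B = A + 3.00·(cos68°, sin68°) = (1.1238, 2.7816)
θ=68°: |BD| = 4.7709
θ=68°: circle(B,9.00) ∩ circle(D,7.00): a=5.7391, h=6.9327
θ=68°:   candidates: C₊=(9.8285,5.0681) cross=33.076; C₋=(1.7447,-6.1970) cross=-33.076
θ=68°:   branch + wants cross > 0 → take C=(9.8285,5.0681) (cross=33.076)
θ=68°: ex = (C−B)/|BC| = (0.9672,0.2541); ey = (-0.2541,0.9672)
θ=68°: P = B + -2.12·ex + 2.71·ey = (-1.6151,4.8640)
θ=343°: B = A + 3.00·(cos343°, sin343°) = (2.8689, -0.8771)
θ=343°: |BD| = 2.3045
θ=343°: circle(B,9.00) ∩ circle(D,7.00): a=8.0951, h=3.9331
θ=343°:   candidates: C₊=(8.8578,5.8410) cross=9.064; C₋=(11.8517,-1.4331) cross=-9.064
θ=343°:   branch + wants cross > 0 → take C=(8.8578,5.8410) (cross=9.064)
θ=343°: ex = (C−B)/|BC| = (0.6654,0.7465); ey = (-0.7465,0.6654)
θ=343°: P = B + -2.12·ex + 2.71·ey = (-0.5647,-0.6563)
θ=350°: B = A + 3.00·(cos350°, sin350°) = (2.9544, -0.5209)
θ=350°: |BD| = 2.1109
θ=350°: circle(B,9.00) ∩ circle(D,7.00): a=8.6353, h=2.5362
θ=350°:   candidates: C₊=(10.6967,4.0679) cross=5.354; C₋=(11.9485,-0.8476) cross=-5.354
θ=350°:   branch + wants cross > 0 → take C=(10.6967,4.0679) (cross=5.354)
θ=350°: ex = (C−B)/|BC| = (0.8602,0.5099); ey = (-0.5099,0.8602)
θ=350°: P = B + -2.12·ex + 2.71·ey = (-0.2511,0.7294)

θ=63°: -1.33 4.81
θ=68°: -1.62 4.86
θ=343°: -0.56 -0.66
θ=350°: -0.25 0.73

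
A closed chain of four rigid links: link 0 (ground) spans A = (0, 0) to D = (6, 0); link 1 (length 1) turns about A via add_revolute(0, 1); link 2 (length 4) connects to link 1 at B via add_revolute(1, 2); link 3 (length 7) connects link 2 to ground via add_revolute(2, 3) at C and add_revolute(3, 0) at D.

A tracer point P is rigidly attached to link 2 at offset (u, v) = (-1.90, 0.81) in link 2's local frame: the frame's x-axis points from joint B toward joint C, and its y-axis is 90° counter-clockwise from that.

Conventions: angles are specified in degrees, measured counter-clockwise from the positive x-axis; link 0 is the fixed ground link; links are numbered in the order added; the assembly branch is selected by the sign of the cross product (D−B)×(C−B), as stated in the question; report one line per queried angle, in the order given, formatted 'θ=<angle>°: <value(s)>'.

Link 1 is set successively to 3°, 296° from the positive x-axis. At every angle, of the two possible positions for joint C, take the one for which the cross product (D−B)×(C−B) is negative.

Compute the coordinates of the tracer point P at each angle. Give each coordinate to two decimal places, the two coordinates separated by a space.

A=(0,0), D=(6.00,0)
θ=3°: B = A + 1.00·(cos3°, sin3°) = (0.9986, 0.0523)
θ=3°: |BD| = 5.0016
θ=3°: circle(B,4.00) ∩ circle(D,7.00): a=-0.7981, h=3.9196
θ=3°:   candidates: C₊=(0.2416,3.9800) cross=19.604; C₋=(0.1596,-3.8587) cross=-19.604
θ=3°:   branch - wants cross < 0 → take C=(0.1596,-3.8587) (cross=-19.604)
θ=3°: ex = (C−B)/|BC| = (-0.2098,-0.9778); ey = (0.9778,-0.2098)
θ=3°: P = B + -1.90·ex + 0.81·ey = (2.1892,1.7402)
θ=296°: B = A + 1.00·(cos296°, sin296°) = (0.4384, -0.8988)
θ=296°: |BD| = 5.6338
θ=296°: circle(B,4.00) ∩ circle(D,7.00): a=-0.1119, h=3.9984
θ=296°:   candidates: C₊=(-0.3100,3.0306) cross=22.526; C₋=(0.9658,-4.8639) cross=-22.526
θ=296°:   branch - wants cross < 0 → take C=(0.9658,-4.8639) (cross=-22.526)
θ=296°: ex = (C−B)/|BC| = (0.1319,-0.9913); ey = (0.9913,0.1319)
θ=296°: P = B + -1.90·ex + 0.81·ey = (0.9908,1.0914)

θ=3°: 2.19 1.74
θ=296°: 0.99 1.09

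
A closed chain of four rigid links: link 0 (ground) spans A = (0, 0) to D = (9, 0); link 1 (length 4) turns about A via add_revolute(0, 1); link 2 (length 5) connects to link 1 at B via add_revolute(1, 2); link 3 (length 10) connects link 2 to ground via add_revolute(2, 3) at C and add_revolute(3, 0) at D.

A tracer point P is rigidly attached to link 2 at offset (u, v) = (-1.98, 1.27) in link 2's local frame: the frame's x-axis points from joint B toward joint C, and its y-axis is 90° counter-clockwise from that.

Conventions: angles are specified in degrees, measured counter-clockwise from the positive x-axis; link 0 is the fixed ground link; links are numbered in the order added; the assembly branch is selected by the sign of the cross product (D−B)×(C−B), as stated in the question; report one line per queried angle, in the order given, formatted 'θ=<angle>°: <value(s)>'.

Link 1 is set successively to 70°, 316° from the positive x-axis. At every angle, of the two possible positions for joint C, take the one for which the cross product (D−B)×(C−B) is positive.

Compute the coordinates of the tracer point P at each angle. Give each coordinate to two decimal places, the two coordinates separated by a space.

A=(0,0), D=(9.00,0)
θ=70°: B = A + 4.00·(cos70°, sin70°) = (1.3681, 3.7588)
θ=70°: |BD| = 8.5073
θ=70°: circle(B,5.00) ∩ circle(D,10.00): a=-0.1543, h=4.9976
θ=70°:   candidates: C₊=(3.4377,8.3103) cross=42.516; C₋=(-0.9784,-0.6564) cross=-42.516
θ=70°:   branch + wants cross > 0 → take C=(3.4377,8.3103) (cross=42.516)
θ=70°: ex = (C−B)/|BC| = (0.4139,0.9103); ey = (-0.9103,0.4139)
θ=70°: P = B + -1.98·ex + 1.27·ey = (-0.6076,2.4821)
θ=316°: B = A + 4.00·(cos316°, sin316°) = (2.8774, -2.7786)
θ=316°: |BD| = 6.7237
θ=316°: circle(B,5.00) ∩ circle(D,10.00): a=-2.2155, h=4.4824
θ=316°:   candidates: C₊=(-0.9925,0.3875) cross=30.138; C₋=(2.7123,-7.7759) cross=-30.138
θ=316°:   branch + wants cross > 0 → take C=(-0.9925,0.3875) (cross=30.138)
θ=316°: ex = (C−B)/|BC| = (-0.7740,0.6332); ey = (-0.6332,-0.7740)
θ=316°: P = B + -1.98·ex + 1.27·ey = (3.6056,-5.0154)

θ=70°: -0.61 2.48
θ=316°: 3.61 -5.02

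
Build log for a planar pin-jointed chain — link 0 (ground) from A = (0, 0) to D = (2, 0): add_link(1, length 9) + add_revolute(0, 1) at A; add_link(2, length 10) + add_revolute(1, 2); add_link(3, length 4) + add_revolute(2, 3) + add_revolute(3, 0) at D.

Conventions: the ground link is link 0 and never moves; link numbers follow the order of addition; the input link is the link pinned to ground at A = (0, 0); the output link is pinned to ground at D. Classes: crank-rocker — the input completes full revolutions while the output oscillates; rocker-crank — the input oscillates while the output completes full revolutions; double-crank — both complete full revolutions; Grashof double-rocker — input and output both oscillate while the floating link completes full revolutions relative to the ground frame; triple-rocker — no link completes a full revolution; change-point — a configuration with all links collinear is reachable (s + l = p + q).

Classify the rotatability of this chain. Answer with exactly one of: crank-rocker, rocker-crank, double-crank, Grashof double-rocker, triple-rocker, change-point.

lengths: ground=2, input=9, coupler=10, output=4
sorted: s=2 (shortest), l=10 (longest), p+q=13
s + l = 12 vs p + q = 13
s + l < p + q (Grashof) with shortest = ground link → double-crank

double-crank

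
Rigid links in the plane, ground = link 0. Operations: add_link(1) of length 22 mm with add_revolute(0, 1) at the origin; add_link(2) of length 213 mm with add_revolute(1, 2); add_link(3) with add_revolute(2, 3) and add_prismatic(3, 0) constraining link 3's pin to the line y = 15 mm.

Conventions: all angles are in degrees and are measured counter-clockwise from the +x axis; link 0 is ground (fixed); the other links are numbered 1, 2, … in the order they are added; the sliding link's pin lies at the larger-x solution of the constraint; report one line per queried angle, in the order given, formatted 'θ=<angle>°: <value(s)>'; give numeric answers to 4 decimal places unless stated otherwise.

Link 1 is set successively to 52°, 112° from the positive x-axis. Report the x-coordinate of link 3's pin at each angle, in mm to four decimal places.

geometry: r = 22 mm, L = 213 mm, e = 15 mm
θ=52°: crank pin P = (r cos θ, r sin θ) = (13.544552, 17.336237)
θ=52°: h = r sin θ − e = 17.336237 − 15 = 2.336237
θ=52°: x = r cos θ + √(L² − h²) = 13.544552 + 212.987187 = 226.531740
θ=112°: crank pin P = (r cos θ, r sin θ) = (-8.241345, 20.398045)
θ=112°: h = r sin θ − e = 20.398045 − 15 = 5.398045
θ=112°: x = r cos θ + √(L² − h²) = -8.241345 + 212.931588 = 204.690243

θ=52°: 226.5317
θ=112°: 204.6902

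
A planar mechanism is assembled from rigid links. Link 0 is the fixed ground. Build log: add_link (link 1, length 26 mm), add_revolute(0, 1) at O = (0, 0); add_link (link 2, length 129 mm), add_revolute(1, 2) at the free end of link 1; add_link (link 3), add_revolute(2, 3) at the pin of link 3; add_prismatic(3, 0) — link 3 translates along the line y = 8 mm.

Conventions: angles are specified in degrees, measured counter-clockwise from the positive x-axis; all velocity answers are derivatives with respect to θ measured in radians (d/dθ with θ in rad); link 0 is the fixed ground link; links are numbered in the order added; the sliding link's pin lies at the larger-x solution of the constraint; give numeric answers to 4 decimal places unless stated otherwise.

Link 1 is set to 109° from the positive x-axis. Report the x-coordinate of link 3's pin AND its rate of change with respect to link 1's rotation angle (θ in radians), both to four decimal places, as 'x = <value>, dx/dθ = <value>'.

geometry: r = 26 mm, L = 129 mm, e = 8 mm
crank pin P = (r cos θ, r sin θ) = (-8.464772, 24.583483)
h = r sin θ − e = 24.583483 − 8 = 16.583483
x = r cos θ + √(L² − h²) = -8.464772 + 127.929622 = 119.464850
dx/dθ = −r sin θ − h·r cos θ/√(L² − h²) (θ in radians; h = 16.583483) = -23.486197

x = 119.4648, dx/dθ = -23.4862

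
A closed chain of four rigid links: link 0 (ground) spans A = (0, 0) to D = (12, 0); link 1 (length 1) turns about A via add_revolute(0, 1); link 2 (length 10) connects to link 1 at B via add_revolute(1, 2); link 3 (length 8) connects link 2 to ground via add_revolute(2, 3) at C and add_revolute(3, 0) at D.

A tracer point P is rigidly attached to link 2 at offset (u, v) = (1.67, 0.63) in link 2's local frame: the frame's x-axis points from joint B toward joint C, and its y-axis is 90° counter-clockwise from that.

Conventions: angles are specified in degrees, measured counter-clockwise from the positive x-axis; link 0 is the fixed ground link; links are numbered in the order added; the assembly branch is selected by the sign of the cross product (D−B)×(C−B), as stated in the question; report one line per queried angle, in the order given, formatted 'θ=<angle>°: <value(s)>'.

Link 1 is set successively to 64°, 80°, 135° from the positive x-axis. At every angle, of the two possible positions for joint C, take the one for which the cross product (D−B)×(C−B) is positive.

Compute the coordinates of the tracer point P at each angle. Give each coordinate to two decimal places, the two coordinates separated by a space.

A=(0,0), D=(12.00,0)
θ=64°: B = A + 1.00·(cos64°, sin64°) = (0.4384, 0.8988)
θ=64°: |BD| = 11.5965
θ=64°: circle(B,10.00) ∩ circle(D,8.00): a=7.3504, h=6.7802
θ=64°:   candidates: C₊=(8.2922,7.0889) cross=78.627; C₋=(7.2412,-6.4307) cross=-78.627
θ=64°:   branch + wants cross > 0 → take C=(8.2922,7.0889) (cross=78.627)
θ=64°: ex = (C−B)/|BC| = (0.7854,0.6190); ey = (-0.6190,0.7854)
θ=64°: P = B + 1.67·ex + 0.63·ey = (1.3600,2.4273)
θ=80°: B = A + 1.00·(cos80°, sin80°) = (0.1736, 0.9848)
θ=80°: |BD| = 11.8673
θ=80°: circle(B,10.00) ∩ circle(D,8.00): a=7.4504, h=6.6702
θ=80°:   candidates: C₊=(8.1519,7.0137) cross=79.157; C₋=(7.0448,-6.2806) cross=-79.157
θ=80°:   branch + wants cross > 0 → take C=(8.1519,7.0137) (cross=79.157)
θ=80°: ex = (C−B)/|BC| = (0.7978,0.6029); ey = (-0.6029,0.7978)
θ=80°: P = B + 1.67·ex + 0.63·ey = (1.1262,2.4943)
θ=135°: B = A + 1.00·(cos135°, sin135°) = (-0.7071, 0.7071)
θ=135°: |BD| = 12.7268
θ=135°: circle(B,10.00) ∩ circle(D,8.00): a=7.7777, h=6.2855
θ=135°:   candidates: C₊=(7.4078,6.5507) cross=79.994; C₋=(6.7094,-6.0008) cross=-79.994
θ=135°:   branch + wants cross > 0 → take C=(7.4078,6.5507) (cross=79.994)
θ=135°: ex = (C−B)/|BC| = (0.8115,0.5844); ey = (-0.5844,0.8115)
θ=135°: P = B + 1.67·ex + 0.63·ey = (0.2799,2.1942)

θ=64°: 1.36 2.43
θ=80°: 1.13 2.49
θ=135°: 0.28 2.19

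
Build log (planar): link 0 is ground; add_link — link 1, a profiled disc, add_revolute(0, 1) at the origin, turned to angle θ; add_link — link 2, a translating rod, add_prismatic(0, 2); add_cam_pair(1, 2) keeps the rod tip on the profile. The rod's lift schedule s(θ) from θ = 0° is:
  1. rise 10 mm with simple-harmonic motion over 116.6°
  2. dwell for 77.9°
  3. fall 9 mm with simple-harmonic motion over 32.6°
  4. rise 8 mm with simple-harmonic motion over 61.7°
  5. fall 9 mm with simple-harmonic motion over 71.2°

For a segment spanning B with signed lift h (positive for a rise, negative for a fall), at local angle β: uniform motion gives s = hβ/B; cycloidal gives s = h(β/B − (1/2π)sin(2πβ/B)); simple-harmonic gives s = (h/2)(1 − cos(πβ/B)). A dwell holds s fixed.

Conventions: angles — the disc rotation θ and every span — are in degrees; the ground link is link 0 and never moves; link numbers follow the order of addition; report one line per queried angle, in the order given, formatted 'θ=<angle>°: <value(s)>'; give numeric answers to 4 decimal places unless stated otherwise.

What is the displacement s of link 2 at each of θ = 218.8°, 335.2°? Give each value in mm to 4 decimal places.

seg 1 [0°–116.6°] simple-harmonic, h=10: full span → s += 10 → s = 10.0000
seg 2 [116.6°–194.5°] dwell: s stays 10.0000
seg 3 [194.5°–227.1°] simple-harmonic, h=-9: θ=218.8° here. β=24.3, B=32.6. -9/2·(1 − cos(π·0.7454)) = -7.6357 → s = 2.3643
seg 3 [194.5°–227.1°] simple-harmonic, h=-9: full span → s += -9 → s = 1.0000
seg 4 [227.1°–288.8°] simple-harmonic, h=8: full span → s += 8 → s = 9.0000
seg 5 [288.8°–360°] simple-harmonic, h=-9: θ=335.2° here. β=46.4, B=71.2. -9/2·(1 − cos(π·0.6517)) = -6.5642 → s = 2.4358

θ=218.8°: 2.3643
θ=335.2°: 2.4358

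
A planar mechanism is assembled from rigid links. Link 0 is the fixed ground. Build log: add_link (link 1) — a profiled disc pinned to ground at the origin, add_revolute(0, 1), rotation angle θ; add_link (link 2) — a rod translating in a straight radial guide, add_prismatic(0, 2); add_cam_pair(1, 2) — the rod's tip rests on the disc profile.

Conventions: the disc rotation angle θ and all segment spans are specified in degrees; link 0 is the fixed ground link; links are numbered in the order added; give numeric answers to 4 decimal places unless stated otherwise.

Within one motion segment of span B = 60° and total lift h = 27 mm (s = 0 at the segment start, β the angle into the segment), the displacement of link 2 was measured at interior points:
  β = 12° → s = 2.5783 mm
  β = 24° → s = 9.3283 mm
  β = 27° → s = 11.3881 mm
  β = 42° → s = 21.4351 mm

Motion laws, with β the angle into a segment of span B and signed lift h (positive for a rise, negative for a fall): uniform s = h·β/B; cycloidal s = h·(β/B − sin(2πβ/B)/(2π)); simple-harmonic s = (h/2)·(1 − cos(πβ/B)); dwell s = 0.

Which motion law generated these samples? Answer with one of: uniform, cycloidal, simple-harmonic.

candidates at β/B = r: uniform s = h·r (linear in β); cycloidal s = h·(r − sin(2πr)/(2π)); simple-harmonic s = (h/2)(1 − cos(πr))
β=12°: printed 2.5783 | uniform 5.4000, cycloidal 1.3131, simple-harmonic 2.5783
β=24°: printed 9.3283 | uniform 10.8000, cycloidal 8.2742, simple-harmonic 9.3283
β=27°: printed 11.3881 | uniform 12.1500, cycloidal 10.8221, simple-harmonic 11.3881
β=42°: printed 21.4351 | uniform 18.9000, cycloidal 22.9869, simple-harmonic 21.4351
only one law matches every sample → simple-harmonic

simple-harmonic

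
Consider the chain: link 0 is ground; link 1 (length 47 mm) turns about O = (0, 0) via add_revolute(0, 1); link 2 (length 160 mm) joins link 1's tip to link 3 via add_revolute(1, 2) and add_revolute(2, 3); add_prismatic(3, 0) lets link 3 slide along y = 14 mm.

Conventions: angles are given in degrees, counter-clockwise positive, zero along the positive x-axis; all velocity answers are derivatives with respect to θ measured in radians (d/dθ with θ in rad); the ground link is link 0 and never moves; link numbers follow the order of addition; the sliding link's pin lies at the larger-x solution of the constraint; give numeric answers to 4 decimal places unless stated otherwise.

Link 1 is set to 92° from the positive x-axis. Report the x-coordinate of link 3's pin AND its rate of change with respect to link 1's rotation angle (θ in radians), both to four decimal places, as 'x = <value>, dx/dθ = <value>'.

geometry: r = 47 mm, L = 160 mm, e = 14 mm
crank pin P = (r cos θ, r sin θ) = (-1.640276, 46.971369)
h = r sin θ − e = 46.971369 − 14 = 32.971369
x = r cos θ + √(L² − h²) = -1.640276 + 156.565925 = 154.925649
dx/dθ = −r sin θ − h·r cos θ/√(L² − h²) (θ in radians; h = 32.971369) = -46.625941

x = 154.9256, dx/dθ = -46.6259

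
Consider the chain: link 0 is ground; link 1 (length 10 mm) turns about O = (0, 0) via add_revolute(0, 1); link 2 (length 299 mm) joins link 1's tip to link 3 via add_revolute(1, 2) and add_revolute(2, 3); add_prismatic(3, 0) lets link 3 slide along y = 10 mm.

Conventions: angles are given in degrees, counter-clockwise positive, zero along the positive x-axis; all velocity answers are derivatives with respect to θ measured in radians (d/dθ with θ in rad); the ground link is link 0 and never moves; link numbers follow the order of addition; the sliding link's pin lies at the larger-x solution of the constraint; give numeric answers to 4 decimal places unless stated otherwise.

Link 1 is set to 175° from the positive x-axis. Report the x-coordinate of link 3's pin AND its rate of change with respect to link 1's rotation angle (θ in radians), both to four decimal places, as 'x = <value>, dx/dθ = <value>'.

geometry: r = 10 mm, L = 299 mm, e = 10 mm
crank pin P = (r cos θ, r sin θ) = (-9.961947, 0.871557)
h = r sin θ − e = 0.871557 − 10 = -9.128443
x = r cos θ + √(L² − h²) = -9.961947 + 298.860622 = 288.898675
dx/dθ = −r sin θ − h·r cos θ/√(L² − h²) (θ in radians; h = -9.128443) = -1.175837

x = 288.8987, dx/dθ = -1.1758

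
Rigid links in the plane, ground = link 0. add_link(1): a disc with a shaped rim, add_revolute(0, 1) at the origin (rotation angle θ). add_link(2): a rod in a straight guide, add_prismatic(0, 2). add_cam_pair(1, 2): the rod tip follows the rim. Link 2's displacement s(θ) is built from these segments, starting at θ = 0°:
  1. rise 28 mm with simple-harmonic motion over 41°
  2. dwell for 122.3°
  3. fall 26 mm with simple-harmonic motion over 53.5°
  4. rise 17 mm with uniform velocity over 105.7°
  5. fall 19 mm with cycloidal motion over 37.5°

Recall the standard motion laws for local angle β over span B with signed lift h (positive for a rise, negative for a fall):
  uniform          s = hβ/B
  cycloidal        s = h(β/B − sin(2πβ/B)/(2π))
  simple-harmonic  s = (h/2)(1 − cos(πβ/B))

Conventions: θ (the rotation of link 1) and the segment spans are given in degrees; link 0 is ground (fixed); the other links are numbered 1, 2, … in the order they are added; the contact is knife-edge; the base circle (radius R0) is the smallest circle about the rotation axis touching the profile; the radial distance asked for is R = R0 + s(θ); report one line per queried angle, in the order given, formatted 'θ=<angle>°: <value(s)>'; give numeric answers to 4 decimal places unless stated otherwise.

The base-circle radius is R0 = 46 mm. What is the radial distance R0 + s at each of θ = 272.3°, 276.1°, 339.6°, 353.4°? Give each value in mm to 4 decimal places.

segment 1 (0° to 41°, simple-harmonic, h = 28) is passed completely: s = 0.0000 + (28) = 28.0000
segment 2 (41° to 163.3°, dwell): s unchanged at 28.0000
segment 3 (163.3° to 216.8°, simple-harmonic, h = -26) is passed completely: s = 28.0000 + (-26) = 2.0000
θ = 272.3° falls in segment 4 (216.8° to 322.5°, uniform, h = 17): β = 272.3 − 216.8 = 55.5°, B = 105.7°; Δs = 17·55.5/105.7 = 8.9262; s = 2.0000 + 8.9262 = 10.9262
θ = 276.1° falls in segment 4 (216.8° to 322.5°, uniform, h = 17): β = 276.1 − 216.8 = 59.3°, B = 105.7°; Δs = 17·59.3/105.7 = 9.5374; s = 2.0000 + 9.5374 = 11.5374
segment 4 (216.8° to 322.5°, uniform, h = 17) is passed completely: s = 2.0000 + (17) = 19.0000
θ = 339.6° falls in segment 5 (322.5° to 360°, cycloidal, h = -19): β = 339.6 − 322.5 = 17.1°, B = 37.5°; Δs = -19·(0.4560 − sin(2π·0.4560)/(2π)) = -7.8386; s = 19.0000 − 7.8386 = 11.1614
θ = 353.4° falls in segment 5 (322.5° to 360°, cycloidal, h = -19): β = 353.4 − 322.5 = 30.9°, B = 37.5°; Δs = -19·(0.8240 − sin(2π·0.8240)/(2π)) = -18.3589; s = 19.0000 − 18.3589 = 0.6411
θ=272.3°: R = R0 + s = 46 + 10.9262 = 56.9262
θ=276.1°: R = R0 + s = 46 + 11.5374 = 57.5374
θ=339.6°: R = R0 + s = 46 + 11.1614 = 57.1614
θ=353.4°: R = R0 + s = 46 + 0.6411 = 46.6411

θ=272.3°: 56.9262
θ=276.1°: 57.5374
θ=339.6°: 57.1614
θ=353.4°: 46.6411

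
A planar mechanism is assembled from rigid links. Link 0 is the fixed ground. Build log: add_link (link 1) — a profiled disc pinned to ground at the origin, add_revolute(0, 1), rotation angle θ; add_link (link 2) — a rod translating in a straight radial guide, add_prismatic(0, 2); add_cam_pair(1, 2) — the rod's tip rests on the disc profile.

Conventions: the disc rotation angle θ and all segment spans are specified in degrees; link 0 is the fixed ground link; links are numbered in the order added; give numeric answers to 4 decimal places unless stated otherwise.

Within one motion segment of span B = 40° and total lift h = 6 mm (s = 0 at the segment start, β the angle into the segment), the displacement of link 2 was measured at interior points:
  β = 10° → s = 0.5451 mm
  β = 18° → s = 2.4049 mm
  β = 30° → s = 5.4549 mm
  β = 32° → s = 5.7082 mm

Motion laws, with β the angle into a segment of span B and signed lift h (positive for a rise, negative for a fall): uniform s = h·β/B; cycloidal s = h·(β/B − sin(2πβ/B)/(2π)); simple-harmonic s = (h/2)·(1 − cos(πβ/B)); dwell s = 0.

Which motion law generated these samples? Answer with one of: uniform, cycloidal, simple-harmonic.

candidates at β/B = r: uniform s = h·r (linear in β); cycloidal s = h·(r − sin(2πr)/(2π)); simple-harmonic s = (h/2)(1 − cos(πr))
β=10°: printed 0.5451 | uniform 1.5000, cycloidal 0.5451, simple-harmonic 0.8787
β=18°: printed 2.4049 | uniform 2.7000, cycloidal 2.4049, simple-harmonic 2.5307
β=30°: printed 5.4549 | uniform 4.5000, cycloidal 5.4549, simple-harmonic 5.1213
β=32°: printed 5.7082 | uniform 4.8000, cycloidal 5.7082, simple-harmonic 5.4271
only one law matches every sample → cycloidal

cycloidal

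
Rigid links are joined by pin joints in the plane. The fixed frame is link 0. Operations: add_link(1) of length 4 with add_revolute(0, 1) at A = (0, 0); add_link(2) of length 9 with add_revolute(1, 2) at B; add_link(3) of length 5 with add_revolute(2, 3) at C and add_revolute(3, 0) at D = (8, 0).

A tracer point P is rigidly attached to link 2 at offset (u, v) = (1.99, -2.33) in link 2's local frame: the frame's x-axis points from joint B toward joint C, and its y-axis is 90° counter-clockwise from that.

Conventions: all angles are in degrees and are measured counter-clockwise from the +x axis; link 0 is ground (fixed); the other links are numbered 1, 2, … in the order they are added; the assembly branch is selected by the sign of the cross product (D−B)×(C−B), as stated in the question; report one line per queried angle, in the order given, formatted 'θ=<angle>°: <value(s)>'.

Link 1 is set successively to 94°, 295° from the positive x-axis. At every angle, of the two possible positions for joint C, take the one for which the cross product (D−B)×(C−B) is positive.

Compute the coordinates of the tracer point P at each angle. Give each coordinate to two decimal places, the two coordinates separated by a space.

A=(0,0), D=(8.00,0)
θ=94°: B = A + 4.00·(cos94°, sin94°) = (-0.2790, 3.9903)
θ=94°: |BD| = 9.1905
θ=94°: circle(B,9.00) ∩ circle(D,5.00): a=7.6419, h=4.7541
θ=94°:   candidates: C₊=(8.6691,4.9550) cross=43.693; C₋=(4.5409,-3.6103) cross=-43.693
θ=94°:   branch + wants cross > 0 → take C=(8.6691,4.9550) (cross=43.693)
θ=94°: ex = (C−B)/|BC| = (0.9942,0.1072); ey = (-0.1072,0.9942)
θ=94°: P = B + 1.99·ex + -2.33·ey = (1.9493,1.8870)
θ=295°: B = A + 4.00·(cos295°, sin295°) = (1.6905, -3.6252)
θ=295°: |BD| = 7.2768
θ=295°: circle(B,9.00) ∩ circle(D,5.00): a=7.4862, h=4.9956
θ=295°:   candidates: C₊=(5.6928,4.4359) cross=36.352; C₋=(10.6703,-4.2272) cross=-36.352
θ=295°:   branch + wants cross > 0 → take C=(5.6928,4.4359) (cross=36.352)
θ=295°: ex = (C−B)/|BC| = (0.4447,0.8957); ey = (-0.8957,0.4447)
θ=295°: P = B + 1.99·ex + -2.33·ey = (4.6624,-2.8790)

θ=94°: 1.95 1.89
θ=295°: 4.66 -2.88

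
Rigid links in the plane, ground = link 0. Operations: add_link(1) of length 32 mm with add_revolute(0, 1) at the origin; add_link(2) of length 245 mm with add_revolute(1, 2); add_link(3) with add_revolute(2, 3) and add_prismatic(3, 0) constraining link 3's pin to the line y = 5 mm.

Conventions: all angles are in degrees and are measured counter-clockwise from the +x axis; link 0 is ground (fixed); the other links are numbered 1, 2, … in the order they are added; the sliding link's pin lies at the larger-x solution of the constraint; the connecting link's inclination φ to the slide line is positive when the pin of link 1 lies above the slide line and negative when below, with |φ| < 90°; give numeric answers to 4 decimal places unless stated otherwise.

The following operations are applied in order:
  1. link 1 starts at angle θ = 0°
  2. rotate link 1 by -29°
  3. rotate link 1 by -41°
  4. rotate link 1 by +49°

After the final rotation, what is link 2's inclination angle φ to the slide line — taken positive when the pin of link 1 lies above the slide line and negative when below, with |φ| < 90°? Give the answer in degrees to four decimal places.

geometry: r = 32 mm, L = 245 mm, e = 5 mm; θ starts at 0°
rotate link 1 by -29°: θ ← 0° -29° = -29°
rotate link 1 by -41°: θ ← -29° -41° = -70°
rotate link 1 by +49°: θ ← -70° +49° = -21°
h = r sin θ − e = -11.467774 − 5 = -16.467774
sin φ = h / L = -16.467774 / 245 = -0.06721541
φ = arcsin(-0.06721541) = -3.854065°

-3.8541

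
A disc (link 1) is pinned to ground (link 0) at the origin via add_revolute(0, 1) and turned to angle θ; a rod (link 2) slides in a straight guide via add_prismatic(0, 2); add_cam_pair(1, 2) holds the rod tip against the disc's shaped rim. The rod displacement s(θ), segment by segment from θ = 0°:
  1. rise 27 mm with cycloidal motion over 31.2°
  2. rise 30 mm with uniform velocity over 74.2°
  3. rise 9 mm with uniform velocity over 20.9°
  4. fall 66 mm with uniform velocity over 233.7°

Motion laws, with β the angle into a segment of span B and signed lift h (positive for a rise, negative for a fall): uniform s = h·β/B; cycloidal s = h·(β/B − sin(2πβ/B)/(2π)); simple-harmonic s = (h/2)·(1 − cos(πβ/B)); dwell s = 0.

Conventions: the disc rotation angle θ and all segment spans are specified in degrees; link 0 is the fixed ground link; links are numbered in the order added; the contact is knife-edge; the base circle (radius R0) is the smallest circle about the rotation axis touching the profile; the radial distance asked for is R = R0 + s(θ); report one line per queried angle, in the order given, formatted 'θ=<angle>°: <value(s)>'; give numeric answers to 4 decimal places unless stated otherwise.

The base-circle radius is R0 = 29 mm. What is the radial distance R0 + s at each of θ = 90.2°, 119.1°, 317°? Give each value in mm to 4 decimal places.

segment 1 (0° to 31.2°, cycloidal, h = 27) is passed completely: s = 0.0000 + (27) = 27.0000
θ = 90.2° falls in segment 2 (31.2° to 105.4°, uniform, h = 30): β = 90.2 − 31.2 = 59°, B = 74.2°; Δs = 30·59/74.2 = 23.8544; s = 27.0000 + 23.8544 = 50.8544
segment 2 (31.2° to 105.4°, uniform, h = 30) is passed completely: s = 27.0000 + (30) = 57.0000
θ = 119.1° falls in segment 3 (105.4° to 126.3°, uniform, h = 9): β = 119.1 − 105.4 = 13.7°, B = 20.9°; Δs = 9·13.7/20.9 = 5.8995; s = 57.0000 + 5.8995 = 62.8995
segment 3 (105.4° to 126.3°, uniform, h = 9) is passed completely: s = 57.0000 + (9) = 66.0000
θ = 317° falls in segment 4 (126.3° to 360°, uniform, h = -66): β = 317 − 126.3 = 190.7°, B = 233.7°; Δs = -66·190.7/233.7 = -53.8562; s = 66.0000 − 53.8562 = 12.1438
θ=90.2°: R = R0 + s = 29 + 50.8544 = 79.8544
θ=119.1°: R = R0 + s = 29 + 62.8995 = 91.8995
θ=317°: R = R0 + s = 29 + 12.1438 = 41.1438

θ=90.2°: 79.8544
θ=119.1°: 91.8995
θ=317°: 41.1438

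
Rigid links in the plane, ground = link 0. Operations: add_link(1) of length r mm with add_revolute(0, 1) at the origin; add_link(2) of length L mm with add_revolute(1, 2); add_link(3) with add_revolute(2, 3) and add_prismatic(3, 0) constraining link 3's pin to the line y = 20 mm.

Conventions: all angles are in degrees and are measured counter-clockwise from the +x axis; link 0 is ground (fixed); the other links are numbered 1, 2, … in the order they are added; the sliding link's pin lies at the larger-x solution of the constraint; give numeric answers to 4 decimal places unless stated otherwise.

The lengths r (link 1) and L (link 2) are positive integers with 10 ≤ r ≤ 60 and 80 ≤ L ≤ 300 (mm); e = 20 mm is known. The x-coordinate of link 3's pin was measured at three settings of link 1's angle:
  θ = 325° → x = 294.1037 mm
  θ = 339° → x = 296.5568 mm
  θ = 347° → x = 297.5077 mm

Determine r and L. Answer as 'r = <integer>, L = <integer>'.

constraint per measurement: (x − r cos θ)² + (r sin θ − e)² = L²
subtracting the θ₁ and θ₂ equations cancels the r² and L² terms:
r = (x₁² − x₂²) / (2[(x₁cos θ₁ + e sin θ₁) − (x₂cos θ₂ + e sin θ₂)]) = 18.0002 → r = 18
L² = (x₁ − r cos θ₁)² + (r sin θ₁ − e)² = 78960.9981 → L = 281.0000 → L = 281
check at θ₃=347°: x = 297.5077 (printed 297.5077) ✓

r = 18, L = 281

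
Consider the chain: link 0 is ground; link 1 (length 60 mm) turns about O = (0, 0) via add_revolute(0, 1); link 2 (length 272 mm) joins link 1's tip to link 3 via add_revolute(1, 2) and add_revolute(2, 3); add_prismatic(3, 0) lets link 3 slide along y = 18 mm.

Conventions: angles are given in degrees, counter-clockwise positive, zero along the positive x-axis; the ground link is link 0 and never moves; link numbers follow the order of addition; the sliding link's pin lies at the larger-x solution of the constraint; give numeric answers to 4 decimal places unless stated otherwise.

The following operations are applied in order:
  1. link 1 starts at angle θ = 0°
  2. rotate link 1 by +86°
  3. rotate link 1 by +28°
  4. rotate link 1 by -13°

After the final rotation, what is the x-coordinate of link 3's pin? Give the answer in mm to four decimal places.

geometry: r = 60 mm, L = 272 mm, e = 18 mm; θ starts at 0°
rotate link 1 by +86°: θ ← 0° +86° = 86°
rotate link 1 by +28°: θ ← 86° +28° = 114°
rotate link 1 by -13°: θ ← 114° -13° = 101°
crank pin P = (r cos θ, r sin θ) = (-11.448540, 58.897631)
h = r sin θ − e = 58.897631 − 18 = 40.897631
x = r cos θ + √(L² − h²) = -11.448540 + 268.907761 = 257.459221

257.4592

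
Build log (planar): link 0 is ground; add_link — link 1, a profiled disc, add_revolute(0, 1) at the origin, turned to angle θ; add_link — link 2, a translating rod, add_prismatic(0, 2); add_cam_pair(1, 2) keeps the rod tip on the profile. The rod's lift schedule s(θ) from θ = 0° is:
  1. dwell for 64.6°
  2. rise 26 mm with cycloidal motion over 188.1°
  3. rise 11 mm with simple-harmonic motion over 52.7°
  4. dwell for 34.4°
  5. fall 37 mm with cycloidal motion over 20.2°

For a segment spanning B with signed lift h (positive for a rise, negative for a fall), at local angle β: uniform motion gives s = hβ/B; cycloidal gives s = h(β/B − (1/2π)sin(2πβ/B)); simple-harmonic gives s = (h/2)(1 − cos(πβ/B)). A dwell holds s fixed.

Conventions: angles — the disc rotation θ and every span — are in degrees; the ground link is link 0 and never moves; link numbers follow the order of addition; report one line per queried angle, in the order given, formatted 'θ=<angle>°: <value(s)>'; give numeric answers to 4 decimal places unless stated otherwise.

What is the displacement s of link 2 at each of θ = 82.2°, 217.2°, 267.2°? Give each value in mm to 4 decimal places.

seg 1 [0°–64.6°] dwell: s stays 0.0000
seg 2 [64.6°–252.7°] cycloidal, h=26: θ=82.2° here. β=17.6, B=188.1. 26·(0.0936 − sin(2π·0.0936)/(2π)) = 0.1377 → s = 0.1377
seg 2 [64.6°–252.7°] cycloidal, h=26: θ=217.2° here. β=152.6, B=188.1. 26·(0.8113 − sin(2π·0.8113)/(2π)) = 24.9282 → s = 24.9282
seg 2 [64.6°–252.7°] cycloidal, h=26: full span → s += 26 → s = 26.0000
seg 3 [252.7°–305.4°] simple-harmonic, h=11: θ=267.2° here. β=14.5, B=52.7. 11/2·(1 − cos(π·0.2751)) = 1.9299 → s = 27.9299

θ=82.2°: 0.1377
θ=217.2°: 24.9282
θ=267.2°: 27.9299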